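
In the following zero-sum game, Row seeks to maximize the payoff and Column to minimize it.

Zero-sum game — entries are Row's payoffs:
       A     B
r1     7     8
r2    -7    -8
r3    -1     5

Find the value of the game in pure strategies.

7

Row minima: 7, -8, -1 → Row's maximin is 7.
Column maxima: 7, 8 → Column's minimax is 7.
They coincide at (r1, A), so the value is 7.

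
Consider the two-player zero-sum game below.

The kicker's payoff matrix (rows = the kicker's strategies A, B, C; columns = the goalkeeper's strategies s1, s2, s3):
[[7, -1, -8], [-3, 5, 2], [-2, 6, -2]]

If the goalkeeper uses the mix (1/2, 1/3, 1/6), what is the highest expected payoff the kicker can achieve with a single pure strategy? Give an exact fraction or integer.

A: (7)·(1/2) + (-1)·(1/3) + (-8)·(1/6) = 11/6.
B: (-3)·(1/2) + (5)·(1/3) + (2)·(1/6) = 1/2.
C: (-2)·(1/2) + (6)·(1/3) + (-2)·(1/6) = 2/3.
The best pure response is A with expected payoff 11/6.

11/6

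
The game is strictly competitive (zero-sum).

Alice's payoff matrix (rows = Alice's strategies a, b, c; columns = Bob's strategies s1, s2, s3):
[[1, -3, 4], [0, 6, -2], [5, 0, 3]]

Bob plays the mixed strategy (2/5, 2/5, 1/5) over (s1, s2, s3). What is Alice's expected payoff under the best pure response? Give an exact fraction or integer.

13/5

a: (1)·(2/5) + (-3)·(2/5) + (4)·(1/5) = 0.
b: (0)·(2/5) + (6)·(2/5) + (-2)·(1/5) = 2.
c: (5)·(2/5) + (0)·(2/5) + (3)·(1/5) = 13/5.
The best pure response is c with expected payoff 13/5.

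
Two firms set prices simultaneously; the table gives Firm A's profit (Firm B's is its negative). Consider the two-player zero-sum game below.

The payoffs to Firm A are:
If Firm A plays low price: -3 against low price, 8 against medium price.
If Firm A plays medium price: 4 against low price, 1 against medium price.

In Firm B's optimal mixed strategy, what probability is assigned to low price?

1/2

Row minima are -3 and 1, so Firm A's maximin is 1; column maxima are 4 and 8, so Firm B's minimax is 4. These differ, so the equilibrium is in mixed strategies.
Let Firm B play low price with probability q. Firm A is indifferent when −3q + 8(1−q) = 4q + (1−q), giving q = 1/2.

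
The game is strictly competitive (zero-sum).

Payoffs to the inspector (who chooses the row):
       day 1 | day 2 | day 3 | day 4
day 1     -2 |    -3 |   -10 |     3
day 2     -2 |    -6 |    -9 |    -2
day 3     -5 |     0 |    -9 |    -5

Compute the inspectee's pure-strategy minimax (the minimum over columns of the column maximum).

The worst case (largest entry) in each column is day 1: -2, day 2: 0, day 3: -9, day 4: 3.
The best (smallest) of these is -9.

-9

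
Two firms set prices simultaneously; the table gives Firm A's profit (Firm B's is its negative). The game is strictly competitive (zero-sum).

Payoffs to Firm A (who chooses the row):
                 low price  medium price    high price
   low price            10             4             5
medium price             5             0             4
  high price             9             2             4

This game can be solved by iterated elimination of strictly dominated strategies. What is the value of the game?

4

Row medium price is strictly dominated by row low price (10>5, 4>0, 5>4); eliminate medium price.
Row high price is strictly dominated by row low price (10>9, 4>2, 5>4); eliminate high price.
Column high price is strictly dominated by medium price for Firm B (4<5); eliminate high price.
Column low price is strictly dominated by medium price for Firm B (4<10); eliminate low price.
Only (low price, medium price) remains, with payoff 4.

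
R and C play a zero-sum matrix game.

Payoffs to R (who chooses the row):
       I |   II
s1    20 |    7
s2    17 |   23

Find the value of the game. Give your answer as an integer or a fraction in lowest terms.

Row minima are 7 and 17, so R's maximin is 17; column maxima are 20 and 23, so C's minimax is 20. These differ, so the equilibrium is in mixed strategies.
Let R play s1 with probability p. C is indifferent when 20p + 17(1−p) = 7p + 23(1−p), giving p = 6/19.
Let C play I with probability q. R is indifferent when 20q + 7(1−q) = 17q + 23(1−q), giving q = 16/19.
The value is 20·(16/19) + (7)·(3/19) = 341/19.

341/19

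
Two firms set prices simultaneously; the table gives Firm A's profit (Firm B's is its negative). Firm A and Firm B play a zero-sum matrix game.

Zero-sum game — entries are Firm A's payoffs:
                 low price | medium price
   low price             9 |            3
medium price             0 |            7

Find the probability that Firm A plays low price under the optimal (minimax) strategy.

Row minima are 3 and 0, so Firm A's maximin is 3; column maxima are 9 and 7, so Firm B's minimax is 7. These differ, so the equilibrium is in mixed strategies.
Let Firm A play low price with probability p. Firm B is indifferent when 9p = 3p + 7(1−p), giving p = 7/13.

7/13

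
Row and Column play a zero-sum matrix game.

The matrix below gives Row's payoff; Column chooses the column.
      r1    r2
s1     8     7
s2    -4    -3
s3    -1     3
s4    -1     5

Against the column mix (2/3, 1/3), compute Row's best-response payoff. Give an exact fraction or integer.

s1: (8)·(2/3) + (7)·(1/3) = 23/3.
s2: (-4)·(2/3) + (-3)·(1/3) = -11/3.
s3: (-1)·(2/3) + (3)·(1/3) = 1/3.
s4: (-1)·(2/3) + (5)·(1/3) = 1.
The best pure response is s1 with expected payoff 23/3.

23/3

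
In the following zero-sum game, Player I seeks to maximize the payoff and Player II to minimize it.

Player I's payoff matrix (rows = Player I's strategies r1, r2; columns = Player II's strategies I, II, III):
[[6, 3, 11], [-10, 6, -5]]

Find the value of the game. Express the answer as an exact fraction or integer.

66/19

Column III is strictly dominated by I for Player II (it gives Player I more in every row).
The remaining 2×2 game on (r1, r2) × (I, II) has no saddle point. Let Player I play r1 with probability p; indifference gives 6p − 10(1−p) = 3p + 6(1−p), so p = 16/19.
Similarly Player II's optimal q on I is 3/19, and the value is 6·(3/19) + (3)·(16/19) = 66/19.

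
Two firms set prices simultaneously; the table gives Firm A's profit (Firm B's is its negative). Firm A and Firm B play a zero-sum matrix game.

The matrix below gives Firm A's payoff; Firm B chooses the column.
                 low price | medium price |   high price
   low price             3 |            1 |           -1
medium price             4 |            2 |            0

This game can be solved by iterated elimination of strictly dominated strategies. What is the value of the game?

0

Row low price is strictly dominated by row medium price (4>3, 2>1, 0>-1); eliminate low price.
Column medium price is strictly dominated by high price for Firm B (0<2); eliminate medium price.
Column low price is strictly dominated by high price for Firm B (0<4); eliminate low price.
Only (medium price, high price) remains, with payoff 0.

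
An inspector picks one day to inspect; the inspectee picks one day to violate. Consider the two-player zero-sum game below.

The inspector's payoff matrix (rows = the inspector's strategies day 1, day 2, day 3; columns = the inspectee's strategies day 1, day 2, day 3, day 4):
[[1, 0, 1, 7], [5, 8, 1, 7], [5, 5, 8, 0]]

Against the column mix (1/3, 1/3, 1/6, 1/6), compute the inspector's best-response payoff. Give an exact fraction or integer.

day 1: (1)·(1/3) + (0)·(1/3) + (1)·(1/6) + (7)·(1/6) = 5/3.
day 2: (5)·(1/3) + (8)·(1/3) + (1)·(1/6) + (7)·(1/6) = 17/3.
day 3: (5)·(1/3) + (5)·(1/3) + (8)·(1/6) + (0)·(1/6) = 14/3.
The best pure response is day 2 with expected payoff 17/3.

17/3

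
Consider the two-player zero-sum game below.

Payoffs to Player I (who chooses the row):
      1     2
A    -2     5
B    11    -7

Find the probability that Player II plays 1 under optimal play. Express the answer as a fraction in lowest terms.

Row minima are -2 and -7, so Player I's maximin is -2; column maxima are 11 and 5, so Player II's minimax is 5. These differ, so the equilibrium is in mixed strategies.
Let Player II play 1 with probability q. Player I is indifferent when −2q + 5(1−q) = 11q − 7(1−q), giving q = 12/25.

12/25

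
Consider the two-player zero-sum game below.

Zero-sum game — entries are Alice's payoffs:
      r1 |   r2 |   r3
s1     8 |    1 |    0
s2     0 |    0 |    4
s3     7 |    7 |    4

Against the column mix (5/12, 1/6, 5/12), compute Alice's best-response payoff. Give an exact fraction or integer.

23/4

s1: (8)·(5/12) + (1)·(1/6) + (0)·(5/12) = 7/2.
s2: (0)·(5/12) + (0)·(1/6) + (4)·(5/12) = 5/3.
s3: (7)·(5/12) + (7)·(1/6) + (4)·(5/12) = 23/4.
The best pure response is s3 with expected payoff 23/4.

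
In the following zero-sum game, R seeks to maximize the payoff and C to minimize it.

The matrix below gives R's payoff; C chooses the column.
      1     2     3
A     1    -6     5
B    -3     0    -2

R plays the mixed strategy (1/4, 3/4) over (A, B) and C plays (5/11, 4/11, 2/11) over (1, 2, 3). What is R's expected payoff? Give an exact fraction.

Against (5/11, 4/11, 2/11), each row's expected payoff is A: -9/11; B: -19/11.
Taking the (1/4, 3/4)-weighted average: (1/4)·(-9/11) + (3/4)·(-19/11) = -3/2.

-3/2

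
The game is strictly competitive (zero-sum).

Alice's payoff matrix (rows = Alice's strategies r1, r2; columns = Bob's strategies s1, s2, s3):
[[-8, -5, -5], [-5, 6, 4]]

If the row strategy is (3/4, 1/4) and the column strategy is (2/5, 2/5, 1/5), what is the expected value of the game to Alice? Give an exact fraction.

-87/20

Against (2/5, 2/5, 1/5), each row's expected payoff is r1: -31/5; r2: 6/5.
Taking the (3/4, 1/4)-weighted average: (3/4)·(-31/5) + (1/4)·(6/5) = -87/20.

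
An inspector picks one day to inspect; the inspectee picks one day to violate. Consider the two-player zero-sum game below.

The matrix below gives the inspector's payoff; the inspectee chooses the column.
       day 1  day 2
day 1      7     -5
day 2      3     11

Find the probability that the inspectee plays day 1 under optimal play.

Row minima are -5 and 3, so the inspector's maximin is 3; column maxima are 7 and 11, so the inspectee's minimax is 7. These differ, so the equilibrium is in mixed strategies.
Let the inspectee play day 1 with probability q. The inspector is indifferent when 7q − 5(1−q) = 3q + 11(1−q), giving q = 4/5.

4/5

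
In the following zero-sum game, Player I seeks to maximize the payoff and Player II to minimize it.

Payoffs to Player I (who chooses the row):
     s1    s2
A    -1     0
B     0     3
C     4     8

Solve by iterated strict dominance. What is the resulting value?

4

Column s2 is strictly dominated by s1 for Player II (-1<0, 0<3, 4<8); eliminate s2.
Row A is strictly dominated by row B (0>-1); eliminate A.
Row B is strictly dominated by row C (4>0); eliminate B.
Only (C, s1) remains, with payoff 4.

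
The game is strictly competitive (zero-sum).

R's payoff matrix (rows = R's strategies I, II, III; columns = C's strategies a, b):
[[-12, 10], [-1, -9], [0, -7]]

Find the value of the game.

Row II is strictly dominated by row III, so R never plays it.
The remaining 2×2 game on (I, III) × (a, b) has no saddle point. Let R play I with probability p; indifference gives −12p = 10p − 7(1−p), so p = 7/29.
Similarly C's optimal q on a is 17/29, and the value is -12·(17/29) + (10)·(12/29) = -84/29.

-84/29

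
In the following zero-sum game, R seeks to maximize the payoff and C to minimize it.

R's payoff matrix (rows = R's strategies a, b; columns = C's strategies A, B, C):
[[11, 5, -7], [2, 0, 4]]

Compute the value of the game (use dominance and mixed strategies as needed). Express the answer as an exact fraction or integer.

Column A is strictly dominated by B for C (it gives R more in every row).
The remaining 2×2 game on (a, b) × (B, C) has no saddle point. Let R play a with probability p; indifference gives 5p = −7p + 4(1−p), so p = 1/4.
Similarly C's optimal q on B is 11/16, and the value is 5·(11/16) + (-7)·(5/16) = 5/4.

5/4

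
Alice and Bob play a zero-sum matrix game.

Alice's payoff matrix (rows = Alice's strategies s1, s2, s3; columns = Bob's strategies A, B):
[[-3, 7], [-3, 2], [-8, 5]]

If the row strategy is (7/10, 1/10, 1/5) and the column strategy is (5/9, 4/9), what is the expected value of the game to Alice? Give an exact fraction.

22/45

Against (5/9, 4/9), each row's expected payoff is s1: 13/9; s2: -7/9; s3: -20/9.
Taking the (7/10, 1/10, 1/5)-weighted average: (7/10)·(13/9) + (1/10)·(-7/9) + (1/5)·(-20/9) = 22/45.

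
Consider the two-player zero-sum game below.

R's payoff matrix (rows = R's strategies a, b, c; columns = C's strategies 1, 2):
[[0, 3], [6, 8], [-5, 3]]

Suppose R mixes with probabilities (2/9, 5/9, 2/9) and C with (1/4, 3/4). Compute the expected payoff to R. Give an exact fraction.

Against (1/4, 3/4), each row's expected payoff is a: 9/4; b: 15/2; c: 1.
Taking the (2/9, 5/9, 2/9)-weighted average: (2/9)·(9/4) + (5/9)·(15/2) + (2/9)·(1) = 44/9.

44/9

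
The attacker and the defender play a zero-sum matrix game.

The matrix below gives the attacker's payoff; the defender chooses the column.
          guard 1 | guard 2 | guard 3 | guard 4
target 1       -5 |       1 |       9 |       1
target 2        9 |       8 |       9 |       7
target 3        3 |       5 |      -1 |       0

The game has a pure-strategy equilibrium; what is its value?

Row minima: -5, 7, -1 → the attacker's maximin is 7.
Column maxima: 9, 8, 9, 7 → the defender's minimax is 7.
They coincide at (target 2, guard 4), so the value is 7.

7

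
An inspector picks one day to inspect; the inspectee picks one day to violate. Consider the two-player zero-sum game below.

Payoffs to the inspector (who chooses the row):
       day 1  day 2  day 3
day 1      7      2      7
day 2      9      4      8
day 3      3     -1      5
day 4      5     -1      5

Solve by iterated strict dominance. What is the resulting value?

Row day 3 is strictly dominated by row day 1 (7>3, 2>-1, 7>5); eliminate day 3.
Column day 1 is strictly dominated by day 2 for the inspectee (2<7, 4<9, -1<5); eliminate day 1.
Column day 3 is strictly dominated by day 2 for the inspectee (2<7, 4<8, -1<5); eliminate day 3.
Row day 4 is strictly dominated by row day 1 (2>-1); eliminate day 4.
Row day 1 is strictly dominated by row day 2 (4>2); eliminate day 1.
Only (day 2, day 2) remains, with payoff 4.

4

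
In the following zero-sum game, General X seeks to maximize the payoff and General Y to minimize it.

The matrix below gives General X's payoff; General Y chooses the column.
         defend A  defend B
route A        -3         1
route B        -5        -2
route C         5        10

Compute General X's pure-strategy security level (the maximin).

The worst-case payoff for each row is route A: -3, route B: -5, route C: 5.
The best of these is 5.

5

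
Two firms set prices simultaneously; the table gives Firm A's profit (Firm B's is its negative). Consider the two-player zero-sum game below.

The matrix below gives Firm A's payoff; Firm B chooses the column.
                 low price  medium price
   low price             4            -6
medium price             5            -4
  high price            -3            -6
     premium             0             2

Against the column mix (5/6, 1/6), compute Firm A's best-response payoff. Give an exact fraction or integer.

7/2

low price: (4)·(5/6) + (-6)·(1/6) = 7/3.
medium price: (5)·(5/6) + (-4)·(1/6) = 7/2.
high price: (-3)·(5/6) + (-6)·(1/6) = -7/2.
premium: (0)·(5/6) + (2)·(1/6) = 1/3.
The best pure response is medium price with expected payoff 7/2.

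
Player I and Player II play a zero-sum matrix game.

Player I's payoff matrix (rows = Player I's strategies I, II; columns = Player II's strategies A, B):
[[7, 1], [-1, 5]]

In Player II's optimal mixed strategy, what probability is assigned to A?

Row minima are 1 and -1, so Player I's maximin is 1; column maxima are 7 and 5, so Player II's minimax is 5. These differ, so the equilibrium is in mixed strategies.
Let Player II play A with probability q. Player I is indifferent when 7q + (1−q) = −q + 5(1−q), giving q = 1/3.

1/3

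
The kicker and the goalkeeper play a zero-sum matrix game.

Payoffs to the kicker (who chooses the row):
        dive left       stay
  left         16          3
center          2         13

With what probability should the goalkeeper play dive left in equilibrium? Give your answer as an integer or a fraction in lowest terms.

5/12

Row minima are 3 and 2, so the kicker's maximin is 3; column maxima are 16 and 13, so the goalkeeper's minimax is 13. These differ, so the equilibrium is in mixed strategies.
Let the goalkeeper play dive left with probability q. The kicker is indifferent when 16q + 3(1−q) = 2q + 13(1−q), giving q = 5/12.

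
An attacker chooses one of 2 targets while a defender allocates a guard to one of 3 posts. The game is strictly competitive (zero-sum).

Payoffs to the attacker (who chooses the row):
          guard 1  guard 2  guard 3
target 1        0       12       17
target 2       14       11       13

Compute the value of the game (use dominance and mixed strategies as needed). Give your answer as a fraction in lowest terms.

56/5

Column guard 3 is strictly dominated by guard 2 for the defender (it gives the attacker more in every row).
The remaining 2×2 game on (target 1, target 2) × (guard 1, guard 2) has no saddle point. Let the attacker play target 1 with probability p; indifference gives 14(1−p) = 12p + 11(1−p), so p = 1/5.
Similarly the defender's optimal q on guard 1 is 1/15, and the value is 0·(1/15) + (12)·(14/15) = 56/5.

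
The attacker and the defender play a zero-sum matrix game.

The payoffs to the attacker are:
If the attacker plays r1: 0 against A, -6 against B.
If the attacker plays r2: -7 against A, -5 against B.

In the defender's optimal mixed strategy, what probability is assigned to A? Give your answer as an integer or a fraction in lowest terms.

Row minima are -6 and -7, so the attacker's maximin is -6; column maxima are 0 and -5, so the defender's minimax is -5. These differ, so the equilibrium is in mixed strategies.
Let the defender play A with probability q. The attacker is indifferent when −6(1−q) = −7q − 5(1−q), giving q = 1/8.

1/8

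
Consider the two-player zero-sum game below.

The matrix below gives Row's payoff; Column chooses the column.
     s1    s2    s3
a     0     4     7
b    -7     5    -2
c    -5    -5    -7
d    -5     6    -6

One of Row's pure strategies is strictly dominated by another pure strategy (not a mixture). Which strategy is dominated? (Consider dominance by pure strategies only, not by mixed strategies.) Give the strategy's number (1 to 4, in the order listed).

3

Compare c with a: 0 > -5, 4 > -5, 7 > -7.
So a strictly dominates c for Row; c is strictly dominated.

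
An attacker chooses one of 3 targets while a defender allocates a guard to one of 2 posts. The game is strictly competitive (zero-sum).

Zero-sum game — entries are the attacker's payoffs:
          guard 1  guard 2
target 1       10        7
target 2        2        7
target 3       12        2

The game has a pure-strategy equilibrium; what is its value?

7

Row minima: 7, 2, 2 → the attacker's maximin is 7.
Column maxima: 12, 7 → the defender's minimax is 7.
They coincide at (target 1, guard 2), so the value is 7.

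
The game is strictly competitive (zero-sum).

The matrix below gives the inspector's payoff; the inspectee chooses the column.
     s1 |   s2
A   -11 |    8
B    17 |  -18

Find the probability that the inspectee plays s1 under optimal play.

Row minima are -11 and -18, so the inspector's maximin is -11; column maxima are 17 and 8, so the inspectee's minimax is 8. These differ, so the equilibrium is in mixed strategies.
Let the inspectee play s1 with probability q. The inspector is indifferent when −11q + 8(1−q) = 17q − 18(1−q), giving q = 13/27.

13/27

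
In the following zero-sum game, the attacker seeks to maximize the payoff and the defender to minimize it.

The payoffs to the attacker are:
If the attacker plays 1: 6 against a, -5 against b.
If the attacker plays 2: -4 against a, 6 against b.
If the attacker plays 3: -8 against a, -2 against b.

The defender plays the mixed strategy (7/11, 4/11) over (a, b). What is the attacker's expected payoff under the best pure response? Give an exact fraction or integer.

2

1: (6)·(7/11) + (-5)·(4/11) = 2.
2: (-4)·(7/11) + (6)·(4/11) = -4/11.
3: (-8)·(7/11) + (-2)·(4/11) = -64/11.
The best pure response is 1 with expected payoff 2.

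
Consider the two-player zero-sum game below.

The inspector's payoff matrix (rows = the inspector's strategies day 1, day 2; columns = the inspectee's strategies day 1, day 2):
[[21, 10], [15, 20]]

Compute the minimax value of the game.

Row minima are 10 and 15, so the inspector's maximin is 15; column maxima are 21 and 20, so the inspectee's minimax is 20. These differ, so the equilibrium is in mixed strategies.
Let the inspector play day 1 with probability p. The inspectee is indifferent when 21p + 15(1−p) = 10p + 20(1−p), giving p = 5/16.
Let the inspectee play day 1 with probability q. The inspector is indifferent when 21q + 10(1−q) = 15q + 20(1−q), giving q = 5/8.
The value is 21·(5/8) + (10)·(3/8) = 135/8.

135/8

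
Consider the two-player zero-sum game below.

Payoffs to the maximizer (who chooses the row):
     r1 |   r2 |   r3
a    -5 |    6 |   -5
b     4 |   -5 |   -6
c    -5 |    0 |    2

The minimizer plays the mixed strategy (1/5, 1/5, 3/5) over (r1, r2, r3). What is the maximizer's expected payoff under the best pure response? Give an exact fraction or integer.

a: (-5)·(1/5) + (6)·(1/5) + (-5)·(3/5) = -14/5.
b: (4)·(1/5) + (-5)·(1/5) + (-6)·(3/5) = -19/5.
c: (-5)·(1/5) + (0)·(1/5) + (2)·(3/5) = 1/5.
The best pure response is c with expected payoff 1/5.

1/5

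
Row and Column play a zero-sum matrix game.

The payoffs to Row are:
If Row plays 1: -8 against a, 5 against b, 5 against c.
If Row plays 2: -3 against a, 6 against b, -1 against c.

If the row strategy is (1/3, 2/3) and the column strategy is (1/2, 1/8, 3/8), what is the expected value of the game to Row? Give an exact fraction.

-5/4

Against (1/2, 1/8, 3/8), each row's expected payoff is 1: -3/2; 2: -9/8.
Taking the (1/3, 2/3)-weighted average: (1/3)·(-3/2) + (2/3)·(-9/8) = -5/4.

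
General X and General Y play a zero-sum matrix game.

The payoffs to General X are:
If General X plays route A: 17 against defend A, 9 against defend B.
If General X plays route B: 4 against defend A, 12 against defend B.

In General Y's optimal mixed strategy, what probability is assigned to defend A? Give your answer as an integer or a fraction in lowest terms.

Row minima are 9 and 4, so General X's maximin is 9; column maxima are 17 and 12, so General Y's minimax is 12. These differ, so the equilibrium is in mixed strategies.
Let General Y play defend A with probability q. General X is indifferent when 17q + 9(1−q) = 4q + 12(1−q), giving q = 3/16.

3/16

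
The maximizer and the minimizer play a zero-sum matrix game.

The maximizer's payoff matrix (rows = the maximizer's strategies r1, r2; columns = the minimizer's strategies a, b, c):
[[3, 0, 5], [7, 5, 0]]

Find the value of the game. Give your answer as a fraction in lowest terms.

Column a is strictly dominated by b for the minimizer (it gives the maximizer more in every row).
The remaining 2×2 game on (r1, r2) × (b, c) has no saddle point. Let the maximizer play r1 with probability p; indifference gives 5(1−p) = 5p, so p = 1/2.
Similarly the minimizer's optimal q on b is 1/2, and the value is 0·(1/2) + (5)·(1/2) = 5/2.

5/2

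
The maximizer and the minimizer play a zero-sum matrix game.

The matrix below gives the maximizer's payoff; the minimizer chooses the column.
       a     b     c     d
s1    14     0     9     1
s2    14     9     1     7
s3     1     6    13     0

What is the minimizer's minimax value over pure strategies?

The worst case (largest entry) in each column is a: 14, b: 9, c: 13, d: 7.
The best (smallest) of these is 7.

7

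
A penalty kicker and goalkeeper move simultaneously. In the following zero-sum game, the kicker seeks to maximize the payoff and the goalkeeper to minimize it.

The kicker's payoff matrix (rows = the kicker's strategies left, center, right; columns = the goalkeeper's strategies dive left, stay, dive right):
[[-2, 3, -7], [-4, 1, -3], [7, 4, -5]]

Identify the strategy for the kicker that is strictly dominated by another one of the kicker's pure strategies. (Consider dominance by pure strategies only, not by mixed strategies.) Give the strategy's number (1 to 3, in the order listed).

1

Compare left with right: 7 > -2, 4 > 3, -5 > -7.
So right strictly dominates left for the kicker; left is strictly dominated.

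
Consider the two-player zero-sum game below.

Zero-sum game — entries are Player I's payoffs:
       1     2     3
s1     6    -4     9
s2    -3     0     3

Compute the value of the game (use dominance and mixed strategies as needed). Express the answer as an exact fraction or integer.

Column 3 is strictly dominated by 1 for Player II (it gives Player I more in every row).
The remaining 2×2 game on (s1, s2) × (1, 2) has no saddle point. Let Player I play s1 with probability p; indifference gives 6p − 3(1−p) = −4p, so p = 3/13.
Similarly Player II's optimal q on 1 is 4/13, and the value is 6·(4/13) + (-4)·(9/13) = -12/13.

-12/13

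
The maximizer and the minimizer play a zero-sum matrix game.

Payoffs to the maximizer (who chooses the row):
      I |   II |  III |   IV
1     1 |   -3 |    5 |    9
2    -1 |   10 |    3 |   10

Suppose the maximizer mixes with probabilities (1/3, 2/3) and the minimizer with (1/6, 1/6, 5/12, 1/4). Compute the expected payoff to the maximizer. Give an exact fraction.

29/6

Against (1/6, 1/6, 5/12, 1/4), each row's expected payoff is 1: 4; 2: 21/4.
Taking the (1/3, 2/3)-weighted average: (1/3)·(4) + (2/3)·(21/4) = 29/6.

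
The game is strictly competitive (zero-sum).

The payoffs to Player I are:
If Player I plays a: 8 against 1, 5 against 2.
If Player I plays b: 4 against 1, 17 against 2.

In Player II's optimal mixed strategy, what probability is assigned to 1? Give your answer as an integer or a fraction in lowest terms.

3/4

Row minima are 5 and 4, so Player I's maximin is 5; column maxima are 8 and 17, so Player II's minimax is 8. These differ, so the equilibrium is in mixed strategies.
Let Player II play 1 with probability q. Player I is indifferent when 8q + 5(1−q) = 4q + 17(1−q), giving q = 3/4.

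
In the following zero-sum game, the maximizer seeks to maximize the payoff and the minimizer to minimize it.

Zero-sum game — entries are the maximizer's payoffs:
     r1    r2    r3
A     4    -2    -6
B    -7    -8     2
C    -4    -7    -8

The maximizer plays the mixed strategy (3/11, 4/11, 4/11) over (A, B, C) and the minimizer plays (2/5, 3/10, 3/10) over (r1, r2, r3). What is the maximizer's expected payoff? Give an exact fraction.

-226/55

Against (2/5, 3/10, 3/10), each row's expected payoff is A: -4/5; B: -23/5; C: -61/10.
Taking the (3/11, 4/11, 4/11)-weighted average: (3/11)·(-4/5) + (4/11)·(-23/5) + (4/11)·(-61/10) = -226/55.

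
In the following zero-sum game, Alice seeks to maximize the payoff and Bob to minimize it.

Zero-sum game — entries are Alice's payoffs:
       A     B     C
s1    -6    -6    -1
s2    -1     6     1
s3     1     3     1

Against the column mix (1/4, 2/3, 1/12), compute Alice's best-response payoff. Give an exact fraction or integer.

s1: (-6)·(1/4) + (-6)·(2/3) + (-1)·(1/12) = -67/12.
s2: (-1)·(1/4) + (6)·(2/3) + (1)·(1/12) = 23/6.
s3: (1)·(1/4) + (3)·(2/3) + (1)·(1/12) = 7/3.
The best pure response is s2 with expected payoff 23/6.

23/6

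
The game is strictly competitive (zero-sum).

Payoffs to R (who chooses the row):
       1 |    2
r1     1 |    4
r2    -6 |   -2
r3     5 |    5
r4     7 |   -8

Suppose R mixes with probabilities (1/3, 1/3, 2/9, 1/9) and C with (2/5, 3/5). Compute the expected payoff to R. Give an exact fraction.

28/45

Against (2/5, 3/5), each row's expected payoff is r1: 14/5; r2: -18/5; r3: 5; r4: -2.
Taking the (1/3, 1/3, 2/9, 1/9)-weighted average: (1/3)·(14/5) + (1/3)·(-18/5) + (2/9)·(5) + (1/9)·(-2) = 28/45.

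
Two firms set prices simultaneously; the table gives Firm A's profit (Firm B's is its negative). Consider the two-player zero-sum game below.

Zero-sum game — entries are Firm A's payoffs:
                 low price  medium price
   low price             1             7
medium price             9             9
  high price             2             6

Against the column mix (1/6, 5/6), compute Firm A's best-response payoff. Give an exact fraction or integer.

9

low price: (1)·(1/6) + (7)·(5/6) = 6.
medium price: (9)·(1/6) + (9)·(5/6) = 9.
high price: (2)·(1/6) + (6)·(5/6) = 16/3.
The best pure response is medium price with expected payoff 9.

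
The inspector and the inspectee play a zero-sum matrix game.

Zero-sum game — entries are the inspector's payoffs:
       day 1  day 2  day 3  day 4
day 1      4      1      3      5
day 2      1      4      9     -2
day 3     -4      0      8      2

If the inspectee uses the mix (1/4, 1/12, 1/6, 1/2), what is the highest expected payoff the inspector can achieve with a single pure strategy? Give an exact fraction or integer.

49/12

day 1: (4)·(1/4) + (1)·(1/12) + (3)·(1/6) + (5)·(1/2) = 49/12.
day 2: (1)·(1/4) + (4)·(1/12) + (9)·(1/6) + (-2)·(1/2) = 13/12.
day 3: (-4)·(1/4) + (0)·(1/12) + (8)·(1/6) + (2)·(1/2) = 4/3.
The best pure response is day 1 with expected payoff 49/12.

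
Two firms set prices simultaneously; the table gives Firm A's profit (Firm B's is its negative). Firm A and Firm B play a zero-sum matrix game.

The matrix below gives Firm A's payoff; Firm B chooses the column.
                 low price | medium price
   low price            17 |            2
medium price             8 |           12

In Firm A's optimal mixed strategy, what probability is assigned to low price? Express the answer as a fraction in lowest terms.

4/19

Row minima are 2 and 8, so Firm A's maximin is 8; column maxima are 17 and 12, so Firm B's minimax is 12. These differ, so the equilibrium is in mixed strategies.
Let Firm A play low price with probability p. Firm B is indifferent when 17p + 8(1−p) = 2p + 12(1−p), giving p = 4/19.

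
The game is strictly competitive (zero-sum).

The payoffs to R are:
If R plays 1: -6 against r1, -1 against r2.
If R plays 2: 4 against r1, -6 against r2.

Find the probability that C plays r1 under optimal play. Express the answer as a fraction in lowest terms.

1/3

Row minima are -6 and -6, so R's maximin is -6; column maxima are 4 and -1, so C's minimax is -1. These differ, so the equilibrium is in mixed strategies.
Let C play r1 with probability q. R is indifferent when −6q − (1−q) = 4q − 6(1−q), giving q = 1/3.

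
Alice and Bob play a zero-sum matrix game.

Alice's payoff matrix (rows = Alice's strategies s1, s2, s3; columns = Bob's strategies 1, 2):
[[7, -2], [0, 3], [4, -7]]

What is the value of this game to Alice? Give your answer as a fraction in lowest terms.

Row s3 is strictly dominated by row s1, so Alice never plays it.
The remaining 2×2 game on (s1, s2) × (1, 2) has no saddle point. Let Alice play s1 with probability p; indifference gives 7p = −2p + 3(1−p), so p = 1/4.
Similarly Bob's optimal q on 1 is 5/12, and the value is 7·(5/12) + (-2)·(7/12) = 7/4.

7/4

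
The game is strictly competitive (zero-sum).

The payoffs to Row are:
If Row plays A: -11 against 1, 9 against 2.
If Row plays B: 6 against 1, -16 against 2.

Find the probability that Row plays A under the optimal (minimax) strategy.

11/21

Row minima are -11 and -16, so Row's maximin is -11; column maxima are 6 and 9, so Column's minimax is 6. These differ, so the equilibrium is in mixed strategies.
Let Row play A with probability p. Column is indifferent when −11p + 6(1−p) = 9p − 16(1−p), giving p = 11/21.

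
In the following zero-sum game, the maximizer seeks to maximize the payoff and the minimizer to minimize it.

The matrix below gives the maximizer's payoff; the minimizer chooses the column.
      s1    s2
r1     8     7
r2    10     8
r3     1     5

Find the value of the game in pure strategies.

8

Row minima: 7, 8, 1 → the maximizer's maximin is 8.
Column maxima: 10, 8 → the minimizer's minimax is 8.
They coincide at (r2, s2), so the value is 8.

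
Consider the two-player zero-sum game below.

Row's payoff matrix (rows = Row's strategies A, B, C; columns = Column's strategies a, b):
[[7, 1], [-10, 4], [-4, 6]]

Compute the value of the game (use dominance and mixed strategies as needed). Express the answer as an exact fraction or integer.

Row B is strictly dominated by row C, so Row never plays it.
The remaining 2×2 game on (A, C) × (a, b) has no saddle point. Let Row play A with probability p; indifference gives 7p − 4(1−p) = p + 6(1−p), so p = 5/8.
Similarly Column's optimal q on a is 5/16, and the value is 7·(5/16) + (1)·(11/16) = 23/8.

23/8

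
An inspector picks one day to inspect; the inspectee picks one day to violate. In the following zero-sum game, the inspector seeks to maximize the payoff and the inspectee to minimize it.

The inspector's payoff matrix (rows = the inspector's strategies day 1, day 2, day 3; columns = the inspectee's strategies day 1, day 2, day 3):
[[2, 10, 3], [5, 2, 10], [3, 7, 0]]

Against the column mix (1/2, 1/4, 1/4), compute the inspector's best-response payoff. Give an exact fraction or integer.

day 1: (2)·(1/2) + (10)·(1/4) + (3)·(1/4) = 17/4.
day 2: (5)·(1/2) + (2)·(1/4) + (10)·(1/4) = 11/2.
day 3: (3)·(1/2) + (7)·(1/4) + (0)·(1/4) = 13/4.
The best pure response is day 2 with expected payoff 11/2.

11/2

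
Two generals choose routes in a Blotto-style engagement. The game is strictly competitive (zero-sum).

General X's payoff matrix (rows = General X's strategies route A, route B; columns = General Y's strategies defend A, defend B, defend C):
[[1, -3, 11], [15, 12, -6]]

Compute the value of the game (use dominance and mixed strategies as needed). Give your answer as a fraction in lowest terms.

Column defend A is strictly dominated by defend B for General Y (it gives General X more in every row).
The remaining 2×2 game on (route A, route B) × (defend B, defend C) has no saddle point. Let General X play route A with probability p; indifference gives −3p + 12(1−p) = 11p − 6(1−p), so p = 9/16.
Similarly General Y's optimal q on defend B is 17/32, and the value is -3·(17/32) + (11)·(15/32) = 57/16.

57/16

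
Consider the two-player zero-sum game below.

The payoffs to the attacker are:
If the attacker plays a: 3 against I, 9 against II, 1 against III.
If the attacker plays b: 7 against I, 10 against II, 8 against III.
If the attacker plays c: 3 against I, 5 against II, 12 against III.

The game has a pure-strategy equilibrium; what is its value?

7

Row minima: 1, 7, 3 → the attacker's maximin is 7.
Column maxima: 7, 10, 12 → the defender's minimax is 7.
They coincide at (b, I), so the value is 7.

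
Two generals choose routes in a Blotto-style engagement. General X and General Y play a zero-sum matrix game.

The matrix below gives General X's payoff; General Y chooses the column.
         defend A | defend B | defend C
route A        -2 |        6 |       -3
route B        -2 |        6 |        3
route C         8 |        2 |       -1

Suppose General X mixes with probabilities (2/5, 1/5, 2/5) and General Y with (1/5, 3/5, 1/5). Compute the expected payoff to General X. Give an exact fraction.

71/25

Against (1/5, 3/5, 1/5), each row's expected payoff is route A: 13/5; route B: 19/5; route C: 13/5.
Taking the (2/5, 1/5, 2/5)-weighted average: (2/5)·(13/5) + (1/5)·(19/5) + (2/5)·(13/5) = 71/25.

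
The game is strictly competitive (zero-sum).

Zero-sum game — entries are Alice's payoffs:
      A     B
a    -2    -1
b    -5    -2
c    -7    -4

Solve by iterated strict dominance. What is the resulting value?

-2

Column B is strictly dominated by A for Bob (-2<-1, -5<-2, -7<-4); eliminate B.
Row c is strictly dominated by row a (-2>-7); eliminate c.
Row b is strictly dominated by row a (-2>-5); eliminate b.
Only (a, A) remains, with payoff -2.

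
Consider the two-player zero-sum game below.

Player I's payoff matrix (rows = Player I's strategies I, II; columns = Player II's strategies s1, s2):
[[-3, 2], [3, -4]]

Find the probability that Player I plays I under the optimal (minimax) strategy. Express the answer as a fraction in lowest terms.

Row minima are -3 and -4, so Player I's maximin is -3; column maxima are 3 and 2, so Player II's minimax is 2. These differ, so the equilibrium is in mixed strategies.
Let Player I play I with probability p. Player II is indifferent when −3p + 3(1−p) = 2p − 4(1−p), giving p = 7/12.

7/12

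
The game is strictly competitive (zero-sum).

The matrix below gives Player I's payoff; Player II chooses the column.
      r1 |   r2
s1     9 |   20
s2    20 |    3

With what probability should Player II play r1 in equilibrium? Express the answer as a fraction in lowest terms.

Row minima are 9 and 3, so Player I's maximin is 9; column maxima are 20 and 20, so Player II's minimax is 20. These differ, so the equilibrium is in mixed strategies.
Let Player II play r1 with probability q. Player I is indifferent when 9q + 20(1−q) = 20q + 3(1−q), giving q = 17/28.

17/28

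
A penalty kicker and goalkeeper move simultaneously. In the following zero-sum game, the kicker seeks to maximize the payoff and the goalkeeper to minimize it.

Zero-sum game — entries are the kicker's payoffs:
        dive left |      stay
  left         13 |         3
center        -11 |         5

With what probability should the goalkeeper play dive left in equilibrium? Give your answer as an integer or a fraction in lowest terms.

Row minima are 3 and -11, so the kicker's maximin is 3; column maxima are 13 and 5, so the goalkeeper's minimax is 5. These differ, so the equilibrium is in mixed strategies.
Let the goalkeeper play dive left with probability q. The kicker is indifferent when 13q + 3(1−q) = −11q + 5(1−q), giving q = 1/13.

1/13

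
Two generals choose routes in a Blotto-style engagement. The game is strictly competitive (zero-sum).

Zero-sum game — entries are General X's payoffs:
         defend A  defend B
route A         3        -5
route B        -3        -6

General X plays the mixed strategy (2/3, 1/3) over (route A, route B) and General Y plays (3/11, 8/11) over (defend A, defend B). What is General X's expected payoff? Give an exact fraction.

Against (3/11, 8/11), each row's expected payoff is route A: -31/11; route B: -57/11.
Taking the (2/3, 1/3)-weighted average: (2/3)·(-31/11) + (1/3)·(-57/11) = -119/33.

-119/33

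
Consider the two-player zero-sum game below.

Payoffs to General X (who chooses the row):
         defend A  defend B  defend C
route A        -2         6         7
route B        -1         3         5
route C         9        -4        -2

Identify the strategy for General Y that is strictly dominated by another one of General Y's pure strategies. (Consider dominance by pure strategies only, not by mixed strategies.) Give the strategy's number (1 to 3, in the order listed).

General Y prefers columns that give General X less. Compare defend C with defend B: 6 < 7, 3 < 5, -4 < -2.
So defend B strictly dominates defend C for General Y; defend C is strictly dominated.

3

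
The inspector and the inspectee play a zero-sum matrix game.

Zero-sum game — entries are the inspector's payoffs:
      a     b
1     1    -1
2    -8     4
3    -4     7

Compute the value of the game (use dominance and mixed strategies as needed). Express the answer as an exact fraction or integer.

3/13

Row 2 is strictly dominated by row 3, so the inspector never plays it.
The remaining 2×2 game on (1, 3) × (a, b) has no saddle point. Let the inspector play 1 with probability p; indifference gives p − 4(1−p) = −p + 7(1−p), so p = 11/13.
Similarly the inspectee's optimal q on a is 8/13, and the value is 1·(8/13) + (-1)·(5/13) = 3/13.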